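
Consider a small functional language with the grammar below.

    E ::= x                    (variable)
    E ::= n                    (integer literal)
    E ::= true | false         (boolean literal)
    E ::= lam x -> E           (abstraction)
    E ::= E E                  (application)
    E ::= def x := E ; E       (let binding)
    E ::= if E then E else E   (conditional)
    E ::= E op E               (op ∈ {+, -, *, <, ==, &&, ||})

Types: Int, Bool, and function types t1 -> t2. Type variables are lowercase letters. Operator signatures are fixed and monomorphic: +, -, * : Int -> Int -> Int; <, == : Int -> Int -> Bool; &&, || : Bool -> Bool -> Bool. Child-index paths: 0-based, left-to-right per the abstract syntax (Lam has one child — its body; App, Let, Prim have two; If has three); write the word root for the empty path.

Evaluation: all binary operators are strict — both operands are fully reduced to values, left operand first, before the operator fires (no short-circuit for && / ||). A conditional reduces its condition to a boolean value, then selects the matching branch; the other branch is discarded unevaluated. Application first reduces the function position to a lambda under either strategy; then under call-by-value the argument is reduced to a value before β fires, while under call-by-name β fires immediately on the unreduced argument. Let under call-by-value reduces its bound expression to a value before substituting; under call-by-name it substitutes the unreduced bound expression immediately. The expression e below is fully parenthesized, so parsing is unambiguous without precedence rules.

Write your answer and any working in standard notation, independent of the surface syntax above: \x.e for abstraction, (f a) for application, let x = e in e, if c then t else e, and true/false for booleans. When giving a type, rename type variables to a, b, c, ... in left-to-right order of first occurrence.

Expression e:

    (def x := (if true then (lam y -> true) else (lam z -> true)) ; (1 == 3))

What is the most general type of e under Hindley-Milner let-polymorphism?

Working:
  unify Bool ~ Bool
\y._ : a -> Bool
\z._ : b -> Bool
  unify a -> Bool ~ b -> Bool
  unify a ~ b
  unify Bool ~ Bool
let x : forall. b -> Bool
  unify Int ~ Int
  unify Int ~ Int

Answer: Bool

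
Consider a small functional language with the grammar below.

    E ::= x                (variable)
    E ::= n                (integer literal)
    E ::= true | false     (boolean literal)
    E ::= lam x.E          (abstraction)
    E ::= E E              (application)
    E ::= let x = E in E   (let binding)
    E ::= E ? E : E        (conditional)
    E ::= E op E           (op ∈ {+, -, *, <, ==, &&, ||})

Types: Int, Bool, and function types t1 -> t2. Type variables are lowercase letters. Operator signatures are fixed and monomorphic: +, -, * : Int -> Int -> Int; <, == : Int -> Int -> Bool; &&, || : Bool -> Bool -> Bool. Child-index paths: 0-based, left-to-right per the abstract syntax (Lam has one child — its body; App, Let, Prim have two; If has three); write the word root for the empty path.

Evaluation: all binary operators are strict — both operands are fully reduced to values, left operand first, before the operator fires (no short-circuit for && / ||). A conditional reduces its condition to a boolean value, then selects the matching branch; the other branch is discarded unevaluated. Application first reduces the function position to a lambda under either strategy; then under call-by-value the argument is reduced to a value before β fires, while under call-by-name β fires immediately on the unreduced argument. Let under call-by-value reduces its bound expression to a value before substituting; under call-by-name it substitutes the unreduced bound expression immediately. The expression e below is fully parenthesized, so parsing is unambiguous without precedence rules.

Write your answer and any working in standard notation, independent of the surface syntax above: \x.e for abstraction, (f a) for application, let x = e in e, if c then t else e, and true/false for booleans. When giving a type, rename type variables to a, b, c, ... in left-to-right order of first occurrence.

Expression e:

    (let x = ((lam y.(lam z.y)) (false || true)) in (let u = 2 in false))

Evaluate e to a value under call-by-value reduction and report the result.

Answer: false

Working:
step 0: (let x = ((\y.(\z.y)) (false || true)) in (let u = 2 in false))
step 1: [delta@0.1] (let x = ((\y.(\z.y)) true) in (let u = 2 in false))
step 2: [beta@0] (let x = (\z.true) in (let u = 2 in false))
step 3: [let@root] (let u = 2 in false)
step 4: [let@root] false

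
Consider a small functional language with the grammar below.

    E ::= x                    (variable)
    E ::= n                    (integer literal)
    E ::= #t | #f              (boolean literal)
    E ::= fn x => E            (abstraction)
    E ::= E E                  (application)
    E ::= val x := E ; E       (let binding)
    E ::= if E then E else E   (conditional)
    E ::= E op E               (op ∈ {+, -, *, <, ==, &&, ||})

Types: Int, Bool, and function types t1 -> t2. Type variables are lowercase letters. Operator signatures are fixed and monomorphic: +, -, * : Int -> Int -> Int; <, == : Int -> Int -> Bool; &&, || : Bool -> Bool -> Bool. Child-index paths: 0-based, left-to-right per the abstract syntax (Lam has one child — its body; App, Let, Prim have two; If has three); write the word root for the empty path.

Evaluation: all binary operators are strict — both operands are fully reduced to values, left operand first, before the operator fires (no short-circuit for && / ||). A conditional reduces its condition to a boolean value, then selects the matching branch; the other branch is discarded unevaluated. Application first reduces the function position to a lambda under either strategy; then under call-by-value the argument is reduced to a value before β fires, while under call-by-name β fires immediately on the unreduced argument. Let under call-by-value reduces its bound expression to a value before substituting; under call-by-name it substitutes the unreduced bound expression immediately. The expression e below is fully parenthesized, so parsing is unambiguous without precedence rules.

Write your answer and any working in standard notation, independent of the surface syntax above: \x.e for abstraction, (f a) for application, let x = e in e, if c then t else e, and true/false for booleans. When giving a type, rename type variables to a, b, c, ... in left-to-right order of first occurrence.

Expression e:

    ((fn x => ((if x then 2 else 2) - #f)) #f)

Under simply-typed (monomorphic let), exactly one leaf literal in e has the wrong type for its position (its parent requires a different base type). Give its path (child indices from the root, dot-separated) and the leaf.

Answer: 0.0.1 : false

Working:
x : a
  unify a ~ Bool
  unify Int ~ Int
  unify Int ~ Int
  unify Bool ~ Int
  FAIL: mismatch Bool ~ Int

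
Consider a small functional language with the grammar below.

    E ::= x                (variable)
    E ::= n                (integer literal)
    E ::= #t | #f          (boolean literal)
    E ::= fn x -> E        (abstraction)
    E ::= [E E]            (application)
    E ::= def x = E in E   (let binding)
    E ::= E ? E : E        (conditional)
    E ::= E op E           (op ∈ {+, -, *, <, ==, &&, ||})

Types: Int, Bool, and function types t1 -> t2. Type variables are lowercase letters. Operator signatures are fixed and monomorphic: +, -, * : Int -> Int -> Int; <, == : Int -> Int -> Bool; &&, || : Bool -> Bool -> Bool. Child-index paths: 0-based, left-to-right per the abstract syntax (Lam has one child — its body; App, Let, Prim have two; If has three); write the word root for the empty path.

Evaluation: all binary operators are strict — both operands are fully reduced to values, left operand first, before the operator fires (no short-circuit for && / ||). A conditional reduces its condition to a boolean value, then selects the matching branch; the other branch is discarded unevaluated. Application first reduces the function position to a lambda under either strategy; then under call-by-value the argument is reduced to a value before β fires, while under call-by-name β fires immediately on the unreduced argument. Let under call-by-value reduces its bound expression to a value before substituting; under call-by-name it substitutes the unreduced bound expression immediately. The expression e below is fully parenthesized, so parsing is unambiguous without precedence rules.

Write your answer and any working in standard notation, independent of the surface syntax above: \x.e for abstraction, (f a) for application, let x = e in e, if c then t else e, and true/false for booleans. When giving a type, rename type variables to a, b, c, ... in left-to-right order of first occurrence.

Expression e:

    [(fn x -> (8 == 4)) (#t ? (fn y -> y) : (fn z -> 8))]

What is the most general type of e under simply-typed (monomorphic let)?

Derivation:
  unify Int ~ Int
  unify Int ~ Int
\x._ : a -> Bool
  unify Bool ~ Bool
y : b
\y._ : b -> b
\z._ : c -> Int
  unify b -> b ~ c -> Int
  unify b ~ c
  unify c ~ Int
  unify a -> Bool ~ (Int -> Int) -> d
  unify a ~ Int -> Int
  unify Bool ~ d
_ _ : Bool

Answer: Bool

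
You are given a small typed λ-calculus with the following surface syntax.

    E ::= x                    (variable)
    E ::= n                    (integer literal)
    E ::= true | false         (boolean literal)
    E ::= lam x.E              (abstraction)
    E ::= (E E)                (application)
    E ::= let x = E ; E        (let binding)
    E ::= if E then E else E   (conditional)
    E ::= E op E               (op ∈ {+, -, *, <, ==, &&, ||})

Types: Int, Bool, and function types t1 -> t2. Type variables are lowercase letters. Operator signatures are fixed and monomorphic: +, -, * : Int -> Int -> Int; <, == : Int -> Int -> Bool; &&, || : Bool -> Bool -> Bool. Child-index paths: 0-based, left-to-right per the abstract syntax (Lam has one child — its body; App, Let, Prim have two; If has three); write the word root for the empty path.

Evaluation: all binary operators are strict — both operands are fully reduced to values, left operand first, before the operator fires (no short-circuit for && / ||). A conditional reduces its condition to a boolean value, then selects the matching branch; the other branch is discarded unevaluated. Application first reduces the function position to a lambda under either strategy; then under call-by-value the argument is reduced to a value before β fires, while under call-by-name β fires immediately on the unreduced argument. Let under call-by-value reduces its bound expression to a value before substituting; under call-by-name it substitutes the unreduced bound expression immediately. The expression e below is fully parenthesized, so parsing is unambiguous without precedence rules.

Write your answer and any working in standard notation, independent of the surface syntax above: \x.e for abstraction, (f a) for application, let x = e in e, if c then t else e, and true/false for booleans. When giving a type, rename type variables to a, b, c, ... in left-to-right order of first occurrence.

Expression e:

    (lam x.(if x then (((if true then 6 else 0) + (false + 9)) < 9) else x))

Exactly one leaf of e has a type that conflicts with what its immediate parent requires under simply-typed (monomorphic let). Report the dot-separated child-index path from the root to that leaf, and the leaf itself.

Answer: 0.1.0.1.0 : false

Trace:
x : a
  unify a ~ Bool
  unify Bool ~ Bool
  unify Int ~ Int
  unify Int ~ Int
  unify Bool ~ Int
  FAIL: mismatch Bool ~ Int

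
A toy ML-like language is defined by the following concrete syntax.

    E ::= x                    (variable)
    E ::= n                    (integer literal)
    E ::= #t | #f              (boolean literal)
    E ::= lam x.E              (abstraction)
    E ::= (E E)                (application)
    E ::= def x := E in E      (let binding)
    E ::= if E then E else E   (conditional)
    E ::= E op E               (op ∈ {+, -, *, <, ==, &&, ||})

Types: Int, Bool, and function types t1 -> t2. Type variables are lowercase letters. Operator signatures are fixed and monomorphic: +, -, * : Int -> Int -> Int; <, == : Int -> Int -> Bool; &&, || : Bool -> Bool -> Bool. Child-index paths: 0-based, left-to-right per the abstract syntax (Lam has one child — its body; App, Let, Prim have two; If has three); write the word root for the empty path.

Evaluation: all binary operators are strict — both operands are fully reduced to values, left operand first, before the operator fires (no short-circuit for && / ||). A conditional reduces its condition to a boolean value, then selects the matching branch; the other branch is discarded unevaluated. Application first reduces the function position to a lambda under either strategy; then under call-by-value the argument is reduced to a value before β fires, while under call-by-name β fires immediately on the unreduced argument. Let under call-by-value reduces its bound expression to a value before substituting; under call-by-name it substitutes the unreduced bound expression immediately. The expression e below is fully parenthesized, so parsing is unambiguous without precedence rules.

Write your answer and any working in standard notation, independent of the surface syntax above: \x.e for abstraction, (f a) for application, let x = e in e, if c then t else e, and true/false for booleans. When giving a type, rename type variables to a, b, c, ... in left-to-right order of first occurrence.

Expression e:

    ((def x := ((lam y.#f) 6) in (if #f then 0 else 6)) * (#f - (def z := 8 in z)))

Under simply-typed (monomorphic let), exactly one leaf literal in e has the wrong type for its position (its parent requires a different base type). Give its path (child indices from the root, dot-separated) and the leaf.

Working:
\y._ : a -> Bool
  unify a -> Bool ~ Int -> b
  unify a ~ Int
  unify Bool ~ b
_ _ : Bool
let x : Bool
  unify Bool ~ Bool
  unify Int ~ Int
  unify Int ~ Int
  unify Bool ~ Int
  FAIL: mismatch Bool ~ Int

Answer: 1.0 : false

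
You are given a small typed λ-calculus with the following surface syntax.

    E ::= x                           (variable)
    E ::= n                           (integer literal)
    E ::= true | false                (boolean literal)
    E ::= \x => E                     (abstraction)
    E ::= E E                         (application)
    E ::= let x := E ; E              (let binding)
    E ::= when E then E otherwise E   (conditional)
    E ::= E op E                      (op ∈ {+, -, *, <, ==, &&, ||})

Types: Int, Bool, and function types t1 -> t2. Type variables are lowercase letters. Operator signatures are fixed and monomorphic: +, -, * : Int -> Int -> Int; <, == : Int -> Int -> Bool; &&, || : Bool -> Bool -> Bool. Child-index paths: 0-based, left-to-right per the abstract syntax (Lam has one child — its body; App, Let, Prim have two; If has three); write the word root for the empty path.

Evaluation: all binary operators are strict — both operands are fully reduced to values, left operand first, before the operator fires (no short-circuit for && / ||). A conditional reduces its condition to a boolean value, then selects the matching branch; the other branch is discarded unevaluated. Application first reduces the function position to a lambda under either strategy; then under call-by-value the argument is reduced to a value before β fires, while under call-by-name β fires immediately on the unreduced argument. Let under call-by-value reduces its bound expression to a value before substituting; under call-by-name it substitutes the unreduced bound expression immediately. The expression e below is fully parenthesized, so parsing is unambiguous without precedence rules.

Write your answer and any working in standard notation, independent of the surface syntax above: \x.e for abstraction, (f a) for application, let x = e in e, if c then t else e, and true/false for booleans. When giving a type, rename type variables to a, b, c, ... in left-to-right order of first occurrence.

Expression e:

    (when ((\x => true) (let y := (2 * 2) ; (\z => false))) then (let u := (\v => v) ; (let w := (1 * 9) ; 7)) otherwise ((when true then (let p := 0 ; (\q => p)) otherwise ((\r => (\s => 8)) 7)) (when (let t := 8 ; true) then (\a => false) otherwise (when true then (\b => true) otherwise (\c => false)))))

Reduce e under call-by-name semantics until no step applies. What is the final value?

Trace:
step 0: (if ((\x.true) (let y = (2 * 2) in (\z.false))) then (let u = (\v.v) in (let w = (1 * 9) in 7)) else ((if true then (let p = 0 in (\q.p)) else ((\r.(\s.8)) 7)) (if (let t = 8 in true) then (\a.false) else (if true then (\b.true) else (\c.false)))))
step 1: [beta@0] (if true then (let u = (\v.v) in (let w = (1 * 9) in 7)) else ((if true then (let p = 0 in (\q.p)) else ((\r.(\s.8)) 7)) (if (let t = 8 in true) then (\a.false) else (if true then (\b.true) else (\c.false)))))
step 2: [if@root] (let u = (\v.v) in (let w = (1 * 9) in 7))
step 3: [let@root] (let w = (1 * 9) in 7)
step 4: [let@root] 7

Answer: 7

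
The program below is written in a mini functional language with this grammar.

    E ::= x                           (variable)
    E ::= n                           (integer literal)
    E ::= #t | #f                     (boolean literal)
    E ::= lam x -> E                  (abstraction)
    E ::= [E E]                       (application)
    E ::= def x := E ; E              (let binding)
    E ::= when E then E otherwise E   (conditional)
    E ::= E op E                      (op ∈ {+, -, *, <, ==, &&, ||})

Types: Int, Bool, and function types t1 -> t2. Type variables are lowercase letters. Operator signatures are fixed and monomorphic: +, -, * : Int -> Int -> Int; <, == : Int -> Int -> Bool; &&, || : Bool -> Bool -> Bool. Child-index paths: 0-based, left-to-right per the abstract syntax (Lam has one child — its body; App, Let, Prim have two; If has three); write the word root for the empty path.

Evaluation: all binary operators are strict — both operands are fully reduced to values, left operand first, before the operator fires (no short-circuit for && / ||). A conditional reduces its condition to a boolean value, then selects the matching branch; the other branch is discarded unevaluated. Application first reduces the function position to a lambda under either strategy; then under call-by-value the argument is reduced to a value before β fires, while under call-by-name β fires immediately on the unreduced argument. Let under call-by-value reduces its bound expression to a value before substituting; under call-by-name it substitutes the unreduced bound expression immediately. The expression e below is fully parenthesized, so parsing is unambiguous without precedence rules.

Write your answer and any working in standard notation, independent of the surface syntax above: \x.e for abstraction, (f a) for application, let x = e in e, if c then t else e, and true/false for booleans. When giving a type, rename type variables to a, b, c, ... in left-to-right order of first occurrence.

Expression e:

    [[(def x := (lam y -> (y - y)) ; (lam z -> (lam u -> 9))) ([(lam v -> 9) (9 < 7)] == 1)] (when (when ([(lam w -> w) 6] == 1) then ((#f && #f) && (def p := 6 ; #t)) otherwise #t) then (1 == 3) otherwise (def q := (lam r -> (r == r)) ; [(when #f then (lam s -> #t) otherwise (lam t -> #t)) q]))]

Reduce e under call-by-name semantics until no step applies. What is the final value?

Trace:
step 0: (((let x = (\y.(y - y)) in (\z.(\u.9))) (((\v.9) (9 < 7)) == 1)) (if (if (((\w.w) 6) == 1) then ((false && false) && (let p = 6 in true)) else true) then (1 == 3) else (let q = (\r.(r == r)) in ((if false then (\s.true) else (\t.true)) q))))
step 1: [let@0.0] (((\z.(\u.9)) (((\v.9) (9 < 7)) == 1)) (if (if (((\w.w) 6) == 1) then ((false && false) && (let p = 6 in true)) else true) then (1 == 3) else (let q = (\r.(r == r)) in ((if false then (\s.true) else (\t.true)) q))))
step 2: [beta@0] ((\u.9) (if (if (((\w.w) 6) == 1) then ((false && false) && (let p = 6 in true)) else true) then (1 == 3) else (let q = (\r.(r == r)) in ((if false then (\s.true) else (\t.true)) q))))
step 3: [beta@root] 9

Answer: 9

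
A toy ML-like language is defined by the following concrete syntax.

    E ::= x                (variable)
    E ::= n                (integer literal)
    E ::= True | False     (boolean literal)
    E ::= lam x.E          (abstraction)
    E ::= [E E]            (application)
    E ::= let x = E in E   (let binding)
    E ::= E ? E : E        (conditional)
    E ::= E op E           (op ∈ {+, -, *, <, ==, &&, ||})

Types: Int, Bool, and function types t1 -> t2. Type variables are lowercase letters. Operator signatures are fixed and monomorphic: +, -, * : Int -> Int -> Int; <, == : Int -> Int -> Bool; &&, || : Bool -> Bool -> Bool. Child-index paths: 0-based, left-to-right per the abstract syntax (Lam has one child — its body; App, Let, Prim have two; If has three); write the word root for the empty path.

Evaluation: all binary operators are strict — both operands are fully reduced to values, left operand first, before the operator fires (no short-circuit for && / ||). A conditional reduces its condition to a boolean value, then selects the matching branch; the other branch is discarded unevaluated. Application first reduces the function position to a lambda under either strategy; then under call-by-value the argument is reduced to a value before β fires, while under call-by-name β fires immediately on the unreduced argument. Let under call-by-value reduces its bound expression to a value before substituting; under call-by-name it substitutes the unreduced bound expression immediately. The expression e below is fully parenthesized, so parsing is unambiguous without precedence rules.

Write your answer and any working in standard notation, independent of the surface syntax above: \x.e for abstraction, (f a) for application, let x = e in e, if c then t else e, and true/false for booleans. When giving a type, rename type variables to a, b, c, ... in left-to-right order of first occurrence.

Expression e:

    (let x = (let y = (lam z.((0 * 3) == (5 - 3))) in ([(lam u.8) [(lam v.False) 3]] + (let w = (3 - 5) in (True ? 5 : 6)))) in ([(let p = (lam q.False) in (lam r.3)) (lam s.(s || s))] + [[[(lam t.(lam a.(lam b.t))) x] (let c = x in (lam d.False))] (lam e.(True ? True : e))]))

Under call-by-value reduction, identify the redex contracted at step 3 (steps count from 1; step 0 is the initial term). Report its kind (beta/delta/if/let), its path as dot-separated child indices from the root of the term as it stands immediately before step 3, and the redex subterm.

Answer: beta at 0.0 : ((\u.8) false)

Working:
step 0: (let x = (let y = (\z.((0 * 3) == (5 - 3))) in (((\u.8) ((\v.false) 3)) + (let w = (3 - 5) in (if true then 5 else 6)))) in (((let p = (\q.false) in (\r.3)) (\s.(s || s))) + ((((\t.(\a.(\b.t))) x) (let c = x in (\d.false))) (\e.(if true then true else e)))))
step 1: [let@0] (let x = (((\u.8) ((\v.false) 3)) + (let w = (3 - 5) in (if true then 5 else 6))) in (((let p = (\q.false) in (\r.3)) (\s.(s || s))) + ((((\t.(\a.(\b.t))) x) (let c = x in (\d.false))) (\e.(if true then true else e)))))
step 2: [beta@0.0.1] (let x = (((\u.8) false) + (let w = (3 - 5) in (if true then 5 else 6))) in (((let p = (\q.false) in (\r.3)) (\s.(s || s))) + ((((\t.(\a.(\b.t))) x) (let c = x in (\d.false))) (\e.(if true then true else e)))))
step 3: [beta@0.0] (let x = (8 + (let w = (3 - 5) in (if true then 5 else 6))) in (((let p = (\q.false) in (\r.3)) (\s.(s || s))) + ((((\t.(\a.(\b.t))) x) (let c = x in (\d.false))) (\e.(if true then true else e)))))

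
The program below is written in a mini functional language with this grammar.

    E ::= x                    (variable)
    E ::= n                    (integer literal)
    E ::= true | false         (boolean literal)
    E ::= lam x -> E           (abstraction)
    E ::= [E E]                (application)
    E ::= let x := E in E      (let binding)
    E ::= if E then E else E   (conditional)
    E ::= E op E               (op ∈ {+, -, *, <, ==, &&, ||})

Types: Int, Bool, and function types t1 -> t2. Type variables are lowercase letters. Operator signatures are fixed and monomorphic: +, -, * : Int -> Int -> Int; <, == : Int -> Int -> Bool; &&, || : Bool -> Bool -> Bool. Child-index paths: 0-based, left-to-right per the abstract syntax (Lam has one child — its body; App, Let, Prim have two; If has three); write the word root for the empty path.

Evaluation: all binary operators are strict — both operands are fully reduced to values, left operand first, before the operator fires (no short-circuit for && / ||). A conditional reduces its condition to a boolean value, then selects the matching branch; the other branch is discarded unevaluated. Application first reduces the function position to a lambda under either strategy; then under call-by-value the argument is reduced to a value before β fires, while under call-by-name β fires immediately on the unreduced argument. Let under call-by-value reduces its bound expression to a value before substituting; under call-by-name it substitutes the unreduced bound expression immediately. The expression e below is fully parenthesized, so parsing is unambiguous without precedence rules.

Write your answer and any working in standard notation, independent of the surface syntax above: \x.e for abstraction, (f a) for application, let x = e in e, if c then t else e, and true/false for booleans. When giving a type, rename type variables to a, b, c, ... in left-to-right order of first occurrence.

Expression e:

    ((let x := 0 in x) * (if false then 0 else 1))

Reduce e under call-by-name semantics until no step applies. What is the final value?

Answer: 0

Working:
step 0: ((let x = 0 in x) * (if false then 0 else 1))
step 1: [let@0] (0 * (if false then 0 else 1))
step 2: [if@1] (0 * 1)
step 3: [delta@root] 0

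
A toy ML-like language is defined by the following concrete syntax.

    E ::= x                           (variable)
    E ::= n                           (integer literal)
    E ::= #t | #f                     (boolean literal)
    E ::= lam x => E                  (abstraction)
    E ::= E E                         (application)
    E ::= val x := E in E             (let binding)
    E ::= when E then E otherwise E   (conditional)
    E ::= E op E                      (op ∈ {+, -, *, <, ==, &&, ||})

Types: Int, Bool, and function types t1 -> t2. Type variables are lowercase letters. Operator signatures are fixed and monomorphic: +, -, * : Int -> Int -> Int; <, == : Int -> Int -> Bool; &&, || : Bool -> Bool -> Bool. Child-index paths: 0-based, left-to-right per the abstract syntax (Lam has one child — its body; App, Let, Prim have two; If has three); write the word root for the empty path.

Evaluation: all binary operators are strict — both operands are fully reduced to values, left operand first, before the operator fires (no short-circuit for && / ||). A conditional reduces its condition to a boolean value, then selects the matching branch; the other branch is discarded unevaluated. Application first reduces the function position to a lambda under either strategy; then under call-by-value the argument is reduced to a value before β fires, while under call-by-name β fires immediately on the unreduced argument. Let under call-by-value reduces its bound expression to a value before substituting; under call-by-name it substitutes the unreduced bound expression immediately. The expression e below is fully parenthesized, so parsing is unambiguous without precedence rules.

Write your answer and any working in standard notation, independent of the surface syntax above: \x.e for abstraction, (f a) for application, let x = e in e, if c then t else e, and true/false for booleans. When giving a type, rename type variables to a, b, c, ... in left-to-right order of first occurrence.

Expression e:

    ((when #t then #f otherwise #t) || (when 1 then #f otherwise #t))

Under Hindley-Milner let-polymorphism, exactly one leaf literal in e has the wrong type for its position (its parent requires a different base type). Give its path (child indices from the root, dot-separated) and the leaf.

Trace:
  unify Bool ~ Bool
  unify Bool ~ Bool
  unify Bool ~ Bool
  unify Int ~ Bool
  FAIL: mismatch Int ~ Bool

Answer: 1.0 : 1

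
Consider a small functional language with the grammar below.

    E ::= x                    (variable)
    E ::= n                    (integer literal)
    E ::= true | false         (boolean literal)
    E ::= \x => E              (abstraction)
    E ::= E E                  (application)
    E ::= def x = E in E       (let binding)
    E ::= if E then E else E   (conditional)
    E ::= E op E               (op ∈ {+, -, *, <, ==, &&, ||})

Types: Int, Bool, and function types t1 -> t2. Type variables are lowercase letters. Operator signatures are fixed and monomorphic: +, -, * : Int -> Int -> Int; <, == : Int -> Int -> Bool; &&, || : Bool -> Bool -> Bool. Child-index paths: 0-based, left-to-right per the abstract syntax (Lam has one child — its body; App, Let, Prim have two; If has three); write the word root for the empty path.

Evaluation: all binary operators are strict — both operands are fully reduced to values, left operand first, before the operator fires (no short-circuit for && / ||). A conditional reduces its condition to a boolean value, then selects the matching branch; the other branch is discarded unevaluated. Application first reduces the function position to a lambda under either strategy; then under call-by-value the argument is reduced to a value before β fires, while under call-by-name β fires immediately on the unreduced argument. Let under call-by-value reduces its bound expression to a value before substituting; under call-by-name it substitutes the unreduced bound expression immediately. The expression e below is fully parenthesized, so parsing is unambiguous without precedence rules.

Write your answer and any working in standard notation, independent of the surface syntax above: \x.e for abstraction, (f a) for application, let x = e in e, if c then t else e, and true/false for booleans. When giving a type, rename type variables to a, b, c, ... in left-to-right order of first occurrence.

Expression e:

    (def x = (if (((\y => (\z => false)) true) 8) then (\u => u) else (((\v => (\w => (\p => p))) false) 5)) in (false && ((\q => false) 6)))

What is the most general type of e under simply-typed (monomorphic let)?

Trace:
\z._ : b -> Bool
\y._ : a -> b -> Bool
  unify a -> b -> Bool ~ Bool -> c
  unify a ~ Bool
  unify b -> Bool ~ c
_ _ : b -> Bool
  unify b -> Bool ~ Int -> d
  unify b ~ Int
  unify Bool ~ d
_ _ : Bool
  unify Bool ~ Bool
u : e
\u._ : e -> e
p : h
\p._ : h -> h
\w._ : g -> h -> h
\v._ : f -> g -> h -> h
  unify f -> g -> h -> h ~ Bool -> i
  unify f ~ Bool
  unify g -> h -> h ~ i
_ _ : g -> h -> h
  unify g -> h -> h ~ Int -> j
  unify g ~ Int
  unify h -> h ~ j
_ _ : h -> h
  unify e -> e ~ h -> h
  unify e ~ h
  unify h ~ h
let x : h -> h
  unify Bool ~ Bool
\q._ : k -> Bool
  unify k -> Bool ~ Int -> l
  unify k ~ Int
  unify Bool ~ l
_ _ : Bool
  unify Bool ~ Bool

Answer: Bool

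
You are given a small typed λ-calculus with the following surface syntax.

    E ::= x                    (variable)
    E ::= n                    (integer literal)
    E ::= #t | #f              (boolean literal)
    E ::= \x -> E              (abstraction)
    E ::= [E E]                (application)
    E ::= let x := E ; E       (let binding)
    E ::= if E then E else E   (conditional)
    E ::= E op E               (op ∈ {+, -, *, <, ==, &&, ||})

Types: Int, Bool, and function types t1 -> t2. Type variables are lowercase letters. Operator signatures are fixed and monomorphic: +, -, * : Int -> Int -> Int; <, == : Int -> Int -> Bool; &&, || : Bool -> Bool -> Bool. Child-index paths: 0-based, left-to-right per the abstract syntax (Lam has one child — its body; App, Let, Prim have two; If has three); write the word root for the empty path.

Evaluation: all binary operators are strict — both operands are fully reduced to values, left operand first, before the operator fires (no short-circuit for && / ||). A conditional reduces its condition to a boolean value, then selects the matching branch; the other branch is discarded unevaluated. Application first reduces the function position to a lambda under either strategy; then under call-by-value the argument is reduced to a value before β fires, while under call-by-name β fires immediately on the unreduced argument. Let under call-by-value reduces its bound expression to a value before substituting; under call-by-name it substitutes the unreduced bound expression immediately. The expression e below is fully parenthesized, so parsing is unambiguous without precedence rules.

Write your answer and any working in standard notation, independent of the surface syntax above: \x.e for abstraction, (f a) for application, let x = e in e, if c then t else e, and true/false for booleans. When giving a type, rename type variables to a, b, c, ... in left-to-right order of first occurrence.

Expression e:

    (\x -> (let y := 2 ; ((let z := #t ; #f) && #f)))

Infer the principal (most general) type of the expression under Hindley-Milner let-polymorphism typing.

Answer: a -> Bool

Derivation:
let y : Int
let z : Bool
  unify Bool ~ Bool
  unify Bool ~ Bool
\x._ : a -> Bool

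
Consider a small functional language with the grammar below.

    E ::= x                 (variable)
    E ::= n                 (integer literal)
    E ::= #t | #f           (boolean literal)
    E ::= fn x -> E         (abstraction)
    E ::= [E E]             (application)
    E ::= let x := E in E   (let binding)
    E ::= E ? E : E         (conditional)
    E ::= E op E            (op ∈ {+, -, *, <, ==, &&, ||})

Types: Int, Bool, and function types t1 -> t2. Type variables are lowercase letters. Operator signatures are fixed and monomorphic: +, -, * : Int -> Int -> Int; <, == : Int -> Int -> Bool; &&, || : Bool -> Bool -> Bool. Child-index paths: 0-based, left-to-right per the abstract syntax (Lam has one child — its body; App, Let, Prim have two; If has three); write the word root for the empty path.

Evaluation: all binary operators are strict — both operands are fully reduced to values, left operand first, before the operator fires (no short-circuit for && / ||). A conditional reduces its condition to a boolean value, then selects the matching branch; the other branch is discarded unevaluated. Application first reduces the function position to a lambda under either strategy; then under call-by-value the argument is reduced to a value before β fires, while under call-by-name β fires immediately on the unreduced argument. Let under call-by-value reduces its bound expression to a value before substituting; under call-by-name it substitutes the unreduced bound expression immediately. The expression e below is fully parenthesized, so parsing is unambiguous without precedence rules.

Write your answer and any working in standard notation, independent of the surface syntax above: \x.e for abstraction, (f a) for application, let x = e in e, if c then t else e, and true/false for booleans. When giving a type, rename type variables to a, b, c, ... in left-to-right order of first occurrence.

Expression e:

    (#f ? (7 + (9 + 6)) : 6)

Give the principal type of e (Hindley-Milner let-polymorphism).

Answer: Int

Working:
  unify Bool ~ Bool
  unify Int ~ Int
  unify Int ~ Int
  unify Int ~ Int
  unify Int ~ Int
  unify Int ~ Int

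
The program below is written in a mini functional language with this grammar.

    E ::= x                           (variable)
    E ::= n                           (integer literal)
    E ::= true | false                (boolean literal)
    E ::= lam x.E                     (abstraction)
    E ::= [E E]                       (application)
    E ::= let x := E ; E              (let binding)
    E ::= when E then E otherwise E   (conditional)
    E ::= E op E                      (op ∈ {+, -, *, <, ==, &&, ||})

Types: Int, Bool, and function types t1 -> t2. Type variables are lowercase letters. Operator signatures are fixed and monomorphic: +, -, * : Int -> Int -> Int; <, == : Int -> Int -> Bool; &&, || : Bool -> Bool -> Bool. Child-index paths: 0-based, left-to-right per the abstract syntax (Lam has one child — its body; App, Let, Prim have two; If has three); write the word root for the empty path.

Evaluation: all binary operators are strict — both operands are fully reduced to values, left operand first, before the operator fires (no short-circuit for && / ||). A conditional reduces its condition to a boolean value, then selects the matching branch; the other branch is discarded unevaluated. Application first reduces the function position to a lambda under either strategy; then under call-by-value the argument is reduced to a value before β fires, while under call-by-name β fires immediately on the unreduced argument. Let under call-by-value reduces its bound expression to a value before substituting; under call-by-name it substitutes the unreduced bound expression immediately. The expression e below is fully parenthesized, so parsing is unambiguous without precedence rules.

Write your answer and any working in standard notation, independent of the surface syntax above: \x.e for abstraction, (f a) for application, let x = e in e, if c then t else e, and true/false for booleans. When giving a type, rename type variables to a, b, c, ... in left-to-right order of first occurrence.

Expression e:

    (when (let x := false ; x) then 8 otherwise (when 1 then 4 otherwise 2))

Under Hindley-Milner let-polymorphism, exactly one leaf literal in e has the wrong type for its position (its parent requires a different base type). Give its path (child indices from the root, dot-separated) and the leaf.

Trace:
let x : Bool
x : Bool
  unify Bool ~ Bool
  unify Int ~ Bool
  FAIL: mismatch Int ~ Bool

Answer: 2.0 : 1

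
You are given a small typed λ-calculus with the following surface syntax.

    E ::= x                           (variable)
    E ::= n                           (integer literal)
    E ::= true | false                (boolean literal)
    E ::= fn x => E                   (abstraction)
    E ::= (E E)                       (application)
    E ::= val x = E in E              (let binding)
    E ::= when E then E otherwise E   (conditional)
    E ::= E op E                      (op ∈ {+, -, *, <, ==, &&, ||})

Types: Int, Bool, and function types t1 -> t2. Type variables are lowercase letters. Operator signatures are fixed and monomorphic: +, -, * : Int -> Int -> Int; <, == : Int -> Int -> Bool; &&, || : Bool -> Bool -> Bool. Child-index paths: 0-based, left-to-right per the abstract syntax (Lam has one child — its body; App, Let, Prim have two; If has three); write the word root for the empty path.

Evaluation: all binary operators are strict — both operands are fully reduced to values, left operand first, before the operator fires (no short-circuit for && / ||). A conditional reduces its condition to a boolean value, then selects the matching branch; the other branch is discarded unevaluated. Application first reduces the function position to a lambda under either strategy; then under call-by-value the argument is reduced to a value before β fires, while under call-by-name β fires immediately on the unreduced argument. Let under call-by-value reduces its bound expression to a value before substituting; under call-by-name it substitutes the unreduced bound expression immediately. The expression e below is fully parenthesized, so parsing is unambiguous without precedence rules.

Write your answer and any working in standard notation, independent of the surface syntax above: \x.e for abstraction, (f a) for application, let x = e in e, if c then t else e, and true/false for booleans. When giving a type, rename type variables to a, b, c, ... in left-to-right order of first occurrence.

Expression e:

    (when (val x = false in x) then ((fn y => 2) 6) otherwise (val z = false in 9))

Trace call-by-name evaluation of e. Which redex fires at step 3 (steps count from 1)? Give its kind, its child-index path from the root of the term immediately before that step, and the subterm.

Answer: let at root : (let z = false in 9)

Working:
step 0: (if (let x = false in x) then ((\y.2) 6) else (let z = false in 9))
step 1: [let@0] (if false then ((\y.2) 6) else (let z = false in 9))
step 2: [if@root] (let z = false in 9)
step 3: [let@root] 9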